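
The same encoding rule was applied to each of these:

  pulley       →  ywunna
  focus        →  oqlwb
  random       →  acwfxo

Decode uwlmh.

lucky

A repeating key of period 2 is used — shifts +9, +2 over and over.
Undoing it on uwlmh: u−9=l, w−2=u, l−9=c, m−2=k, h−9=y.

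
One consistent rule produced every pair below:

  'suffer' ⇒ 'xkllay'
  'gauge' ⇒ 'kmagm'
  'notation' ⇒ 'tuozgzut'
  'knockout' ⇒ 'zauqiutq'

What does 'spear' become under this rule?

xgkvy

The output letters match the input read backwards, each shifted +6: suffer reversed is reffus. Two steps: reverse the string, then apply a Caesar shift of +6.
For spear: reverse → raeps; then shift: r+6=x, a+6=g, e+6=k, p+6=v, s+6=y.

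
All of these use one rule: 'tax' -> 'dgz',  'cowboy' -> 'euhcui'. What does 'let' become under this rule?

zkr

The output letters match the input read backwards, each shifted +6: tax reversed is xat. Read the word backwards and shift each letter +6.
On let: reverse → tel; then shift: t+6=z, e+6=k, l+6=r.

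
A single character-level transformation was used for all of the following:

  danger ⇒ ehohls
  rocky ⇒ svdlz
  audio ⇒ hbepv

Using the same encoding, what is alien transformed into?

The shift depends on letter class: consonant d→e is +1, but vowel a→h is +7. The rule splits by letter class: vowels +7, consonants +1.
On alien: a(vowel)+7=h, l(cons)+1=m, i(vowel)+7=p, e(vowel)+7=l, n(cons)+1=o.

hmplo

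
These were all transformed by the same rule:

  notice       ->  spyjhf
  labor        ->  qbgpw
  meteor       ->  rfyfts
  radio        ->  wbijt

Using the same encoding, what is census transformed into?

The shifts repeat in a cycle of length 2: positions 0,1,… shift by +5, +1, then the pattern repeats.
On census: c+5=h, e+1=f, n+5=s, s+1=t, u+5=z, s+1=t.

hfstzt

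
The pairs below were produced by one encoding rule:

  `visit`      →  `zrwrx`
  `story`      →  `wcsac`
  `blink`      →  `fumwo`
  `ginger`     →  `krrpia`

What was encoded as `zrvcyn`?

virtue

Shifts by position in visit: pos 0: v→z (+4), pos 1: i→r (+9), pos 2: s→w (+4), pos 3: i→r (+9) — repeating every 2. A repeating key of period 2 is used — shifts +4, +9 over and over.
Undoing it on zrvcyn: z−4=v, r−9=i, v−4=r, c−9=t, y−4=u, n−9=e.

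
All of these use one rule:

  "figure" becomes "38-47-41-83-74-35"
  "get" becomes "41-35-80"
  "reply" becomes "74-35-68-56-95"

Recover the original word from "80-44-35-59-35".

f(#6)→38 and i(#9)→47: differences scale by 3, so n = 3·pos + 20. With a=1..z=26, the number is 3·pos + 20.
Decoding 80-44-35-59-35: 80→(80−20)÷3=20=t, 44→(44−20)÷3=8=h, 35→(35−20)÷3=5=e, 59→(59−20)÷3=13=m, 35→(35−20)÷3=5=e.

theme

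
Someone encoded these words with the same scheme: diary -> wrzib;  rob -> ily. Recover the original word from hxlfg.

scout

Each pair mirrors across the alphabet (d↔w, i↔r, a↔z): positions sum to 25. Letters are reflected about the middle of the alphabet (position → 25−position): Atbash.
Reversing it on hxlfg: h↔s, x↔c, l↔o, f↔u, g↔t.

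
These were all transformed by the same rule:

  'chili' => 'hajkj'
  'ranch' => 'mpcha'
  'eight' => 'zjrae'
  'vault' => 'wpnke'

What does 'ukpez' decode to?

c(2)→h(7) and h(7)→a(0) fit y≡9x+15 (mod 26); the inverse of 9 mod 26 is 3. Each letter's alphabet position (a=0..z=25) is mapped through 9·x+15 mod 26 — an affine cipher.
Decoding ukpez: u(20)→3·(20−15)≡15=p; k(10)→3·(10−15)≡11=l; p(15)→3·(15−15)≡0=a; e(4)→3·(4−15)≡19=t; z(25)→3·(25−15)≡4=e (all mod 26).

plate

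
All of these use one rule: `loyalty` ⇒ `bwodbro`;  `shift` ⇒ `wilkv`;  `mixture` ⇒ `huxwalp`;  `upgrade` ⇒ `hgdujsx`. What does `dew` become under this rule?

The output letters match the input read backwards, each shifted +3: loyalty reversed is ytlayol. The word is reversed, then every letter is shifted forward by 3.
For dew: reverse → wed; then shift: w+3=z, e+3=h, d+3=g.

zhg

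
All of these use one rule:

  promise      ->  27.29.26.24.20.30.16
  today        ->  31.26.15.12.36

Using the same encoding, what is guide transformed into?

p is letter #16 and maps to 27: an offset of 11. Each letter is replaced by its alphabet position (a=1..z=26) + 11.
Applying it to guide: g=7→18, u=21→32, i=9→20, d=4→15, e=5→16.

18.32.20.15.16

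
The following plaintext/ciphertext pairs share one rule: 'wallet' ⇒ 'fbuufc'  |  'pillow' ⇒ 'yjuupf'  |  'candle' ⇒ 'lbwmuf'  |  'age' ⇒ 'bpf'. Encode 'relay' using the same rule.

The shift depends on letter class: consonant w→f is +9, but vowel a→b is +1. The rule splits by letter class: vowels +1, consonants +9.
For relay: r(cons)+9=a, e(vowel)+1=f, l(cons)+9=u, a(vowel)+1=b, y(cons)+9=h.

afubh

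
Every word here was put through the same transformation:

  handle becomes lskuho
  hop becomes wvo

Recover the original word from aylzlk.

desert

The output letters match the input read backwards, each shifted +7: handle reversed is eldnah. Read the word backwards and shift each letter +7.
Reversing it on aylzlk: shift back: a−7=t, y−7=r, l−7=e, z−7=s, l−7=e, k−7=d → tresed; then reverse → desert.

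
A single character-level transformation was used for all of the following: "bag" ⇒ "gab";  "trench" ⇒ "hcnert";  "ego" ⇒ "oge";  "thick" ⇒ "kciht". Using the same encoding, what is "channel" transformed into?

The output letters match the input read backwards: bag reversed is gab. It's just the letters in reverse order.
On channel: reverse → lennahc.

lennahc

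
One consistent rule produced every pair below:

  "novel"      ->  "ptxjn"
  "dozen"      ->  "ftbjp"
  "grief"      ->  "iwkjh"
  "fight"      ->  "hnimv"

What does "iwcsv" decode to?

Shifts by position in novel: pos 0: n→p (+2), pos 1: o→t (+5), pos 2: v→x (+2), pos 3: e→j (+5) — repeating every 2. The shifts repeat in a cycle of length 2: positions 0,1,… shift by +2, +5, then the pattern repeats.
Decoding iwcsv: i−2=g, w−5=r, c−2=a, s−5=n, v−2=t.

grant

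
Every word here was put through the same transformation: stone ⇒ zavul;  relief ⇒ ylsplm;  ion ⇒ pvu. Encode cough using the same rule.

jvbno

This is a Caesar cipher with shift 7.
On cough: c+7=j, o+7=v, u+7=b, g+7=n, h+7=o.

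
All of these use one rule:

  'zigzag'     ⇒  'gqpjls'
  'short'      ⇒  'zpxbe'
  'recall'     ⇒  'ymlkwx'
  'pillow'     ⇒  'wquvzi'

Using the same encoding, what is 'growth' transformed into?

nzxget

In zigzag: z→g is +7, i→q is +8, g→p is +9, z→j is +10 — the shift increases by 1 each position. Each letter shifts forward by (position + 7), i.e. 7, 8, 9, … — the shift grows by one for each successive letter.
Applying it to growth: g+7=n, r+8=z, o+9=x, w+10=g, t+11=e, h+12=t.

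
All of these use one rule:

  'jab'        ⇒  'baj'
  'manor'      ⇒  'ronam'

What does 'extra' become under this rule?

artxe

The output letters match the input read backwards: jab reversed is baj. The word is simply reversed.
On extra: reverse → artxe.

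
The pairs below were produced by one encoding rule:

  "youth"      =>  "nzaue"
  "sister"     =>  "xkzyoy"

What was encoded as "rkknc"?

wheel

The output letters match the input read backwards, each shifted +6: youth reversed is htuoy. Read the word backwards and shift each letter +6.
Decoding rkknc: shift back: r−6=l, k−6=e, k−6=e, n−6=h, c−6=w → leehw; then reverse → wheel.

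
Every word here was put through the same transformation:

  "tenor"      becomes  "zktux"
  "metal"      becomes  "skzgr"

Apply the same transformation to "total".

zuzgr

Compare letters: t→z is +6, e→k is +6, n→t is +6 — a constant shift. It's a constant shift of +6 (ROT6).
Applying it to total: t+6=z, o+6=u, t+6=z, a+6=g, l+6=r.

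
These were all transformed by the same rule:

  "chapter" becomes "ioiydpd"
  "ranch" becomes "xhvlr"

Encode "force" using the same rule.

In chapter: c→i is +6, h→o is +7, a→i is +8, p→y is +9 — the shift increases by 1 each position. Letter i (0-indexed) is shifted by i+6, so successive shifts are 6, 7, 8, ….
Applying it to force: f+6=l, o+7=v, r+8=z, c+9=l, e+10=o.

lvzlo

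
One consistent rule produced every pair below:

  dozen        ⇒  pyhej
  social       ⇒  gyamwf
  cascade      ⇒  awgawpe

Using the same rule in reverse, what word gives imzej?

given

d(3)→p(15) and o(14)→y(24) fit y≡15x+22 (mod 26); the inverse of 15 mod 26 is 7. This is an affine cipher: with a=0,…,z=25, each position x becomes (15x+22) mod 26.
Undoing it on imzej: i(8)→7·(8−22)≡6=g; m(12)→7·(12−22)≡8=i; z(25)→7·(25−22)≡21=v; e(4)→7·(4−22)≡4=e; j(9)→7·(9−22)≡13=n (all mod 26).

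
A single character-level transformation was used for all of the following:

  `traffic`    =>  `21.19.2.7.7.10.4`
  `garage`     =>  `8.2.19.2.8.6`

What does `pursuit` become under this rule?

17.22.19.20.22.10.21

Each letter is replaced by its alphabet position (a=1..z=26) + 1.
Applying it to pursuit: p=16→17, u=21→22, r=18→19, s=19→20, u=21→22, i=9→10, t=20→21.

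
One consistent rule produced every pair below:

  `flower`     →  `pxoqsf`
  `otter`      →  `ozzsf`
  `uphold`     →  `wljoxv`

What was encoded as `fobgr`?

Treating letters as 0–25, the rule is x ↦ 23x + 4 (mod 26).
Undoing it on fobgr: f(5)→17·(5−4)≡17=r; o(14)→17·(14−4)≡14=o; b(1)→17·(1−4)≡1=b; g(6)→17·(6−4)≡8=i; r(17)→17·(17−4)≡13=n (all mod 26).

robin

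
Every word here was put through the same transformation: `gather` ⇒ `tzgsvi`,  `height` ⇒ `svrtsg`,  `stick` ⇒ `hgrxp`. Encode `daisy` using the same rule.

wzrhb

Each pair mirrors across the alphabet (g↔t, a↔z, t↔g): positions sum to 25. This is the alphabet-reversal cipher (Atbash): a becomes z, b becomes y, etc.
For daisy: d↔w, a↔z, i↔r, s↔h, y↔b.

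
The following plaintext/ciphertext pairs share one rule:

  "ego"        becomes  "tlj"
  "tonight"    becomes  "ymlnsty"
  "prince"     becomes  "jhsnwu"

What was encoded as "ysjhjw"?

The word is reversed, then every letter is shifted forward by 5.
Undoing it on ysjhjw: shift back: y−5=t, s−5=n, j−5=e, h−5=c, j−5=e, w−5=r → tnecer; then reverse → recent.

recent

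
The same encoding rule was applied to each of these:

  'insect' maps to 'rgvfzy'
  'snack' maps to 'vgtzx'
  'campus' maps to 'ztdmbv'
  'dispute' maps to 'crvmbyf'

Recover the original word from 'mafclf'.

i(8)→r(17) and n(13)→g(6) fit y≡3x+19 (mod 26); the inverse of 3 mod 26 is 9. Treating letters as 0–25, the rule is x ↦ 3x + 19 (mod 26).
Reversing it on mafclf: m(12)→9·(12−19)≡15=p; a(0)→9·(0−19)≡11=l; f(5)→9·(5−19)≡4=e; c(2)→9·(2−19)≡3=d; l(11)→9·(11−19)≡6=g; f(5)→9·(5−19)≡4=e (all mod 26).

pledge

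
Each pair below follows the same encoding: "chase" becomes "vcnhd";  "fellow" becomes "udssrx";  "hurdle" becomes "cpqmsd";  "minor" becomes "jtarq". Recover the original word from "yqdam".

trend

c(2)→v(21) and h(7)→c(2) fit y≡17x+13 (mod 26); the inverse of 17 mod 26 is 23. Treating letters as 0–25, the rule is x ↦ 17x + 13 (mod 26).
Undoing it on yqdam: y(24)→23·(24−13)≡19=t; q(16)→23·(16−13)≡17=r; d(3)→23·(3−13)≡4=e; a(0)→23·(0−13)≡13=n; m(12)→23·(12−13)≡3=d (all mod 26).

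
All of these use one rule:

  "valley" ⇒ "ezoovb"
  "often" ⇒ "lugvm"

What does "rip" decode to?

Letters are reflected about the middle of the alphabet (position → 25−position): Atbash.
Decoding rip: r↔i, i↔r, p↔k.

irk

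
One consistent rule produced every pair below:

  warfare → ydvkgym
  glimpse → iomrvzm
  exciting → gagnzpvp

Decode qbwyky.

In warfare: w→y is +2, a→d is +3, r→v is +4, f→k is +5 — the shift increases by 1 each position. The shift increases by 1 at each position, starting from +2: 2, 3, 4, ….
Reversing it on qbwyky: q−2=o, b−3=y, w−4=s, y−5=t, k−6=e, y−7=r.

oyster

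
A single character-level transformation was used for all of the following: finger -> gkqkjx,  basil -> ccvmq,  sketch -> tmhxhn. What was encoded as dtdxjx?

Letter i (0-indexed) is shifted by i+1, so successive shifts are 1, 2, 3, ….
Decoding dtdxjx: d−1=c, t−2=r, d−3=a, x−4=t, j−5=e, x−6=r.

crater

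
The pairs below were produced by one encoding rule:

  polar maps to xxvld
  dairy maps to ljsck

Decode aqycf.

short

In polar: p→x is +8, o→x is +9, l→v is +10, a→l is +11 — the shift increases by 1 each position. Letter i (0-indexed) is shifted by i+8, so successive shifts are 8, 9, 10, ….
Reversing it on aqycf: a−8=s, q−9=h, y−10=o, c−11=r, f−12=t.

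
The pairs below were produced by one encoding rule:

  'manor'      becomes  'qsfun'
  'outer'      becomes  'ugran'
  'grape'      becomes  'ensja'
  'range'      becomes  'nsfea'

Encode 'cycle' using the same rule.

wowba

m(12)→q(16) and a(0)→s(18) fit y≡15x+18 (mod 26); the inverse of 15 mod 26 is 7. Each letter's alphabet position (a=0..z=25) is mapped through 15·x+18 mod 26 — an affine cipher.
For cycle: c(2)→15·2+18≡22=w; y(24)→15·24+18≡14=o; c(2)→15·2+18≡22=w; l(11)→15·11+18≡1=b; e(4)→15·4+18≡0=a (all mod 26).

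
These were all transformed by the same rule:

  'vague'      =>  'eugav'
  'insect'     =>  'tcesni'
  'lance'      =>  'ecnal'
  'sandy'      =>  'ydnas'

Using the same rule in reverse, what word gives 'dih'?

hid

It's just the letters in reverse order.
Decoding dih: then reverse → hid.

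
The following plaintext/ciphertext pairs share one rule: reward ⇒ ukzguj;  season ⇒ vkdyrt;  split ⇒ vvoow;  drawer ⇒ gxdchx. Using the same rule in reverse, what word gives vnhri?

Shifts by position in reward: pos 0: r→u (+3), pos 1: e→k (+6), pos 2: w→z (+3), pos 3: a→g (+6) — repeating every 2. The shifts repeat in a cycle of length 2: positions 0,1,… shift by +3, +6, then the pattern repeats.
Decoding vnhri: v−3=s, n−6=h, h−3=e, r−6=l, i−3=f.

shelf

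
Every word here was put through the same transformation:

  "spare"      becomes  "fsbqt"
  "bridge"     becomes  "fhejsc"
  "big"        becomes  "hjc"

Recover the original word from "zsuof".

entry

The output letters match the input read backwards, each shifted +1: spare reversed is eraps. Two steps: reverse the string, then apply a Caesar shift of +1.
Undoing it on zsuof: shift back: z−1=y, s−1=r, u−1=t, o−1=n, f−1=e → yrtne; then reverse → entry.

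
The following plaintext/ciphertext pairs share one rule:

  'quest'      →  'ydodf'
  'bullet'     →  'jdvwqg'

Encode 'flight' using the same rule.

nusrtg

The shift increases by 1 at each position, starting from +8: 8, 9, 10, ….
For flight: f+8=n, l+9=u, i+10=s, g+11=r, h+12=t, t+13=g.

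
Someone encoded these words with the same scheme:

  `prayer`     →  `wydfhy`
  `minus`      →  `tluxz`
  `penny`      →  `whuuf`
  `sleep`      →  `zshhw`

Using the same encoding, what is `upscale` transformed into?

The shift depends on letter class: consonant p→w is +7, but vowel a→d is +3. The rule splits by letter class: vowels +3, consonants +7.
For upscale: u(vowel)+3=x, p(cons)+7=w, s(cons)+7=z, c(cons)+7=j, a(vowel)+3=d, l(cons)+7=s, e(vowel)+3=h.

xwzjdsh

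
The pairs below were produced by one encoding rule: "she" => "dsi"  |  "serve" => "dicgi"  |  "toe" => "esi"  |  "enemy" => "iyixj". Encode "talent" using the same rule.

eewiye

The rule splits by letter class: vowels +4, consonants +11.
For talent: t(cons)+11=e, a(vowel)+4=e, l(cons)+11=w, e(vowel)+4=i, n(cons)+11=y, t(cons)+11=e.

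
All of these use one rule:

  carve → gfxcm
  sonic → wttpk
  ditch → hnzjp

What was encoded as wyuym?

store

The shift increases by 1 at each position, starting from +4: 4, 5, 6, ….
Reversing it on wyuym: w−4=s, y−5=t, u−6=o, y−7=r, m−8=e.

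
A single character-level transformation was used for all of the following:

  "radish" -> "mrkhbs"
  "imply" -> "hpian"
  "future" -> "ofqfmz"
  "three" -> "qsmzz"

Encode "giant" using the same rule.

r(17)→m(12) and a(0)→r(17) fit y≡15x+17 (mod 26); the inverse of 15 mod 26 is 7. Treating letters as 0–25, the rule is x ↦ 15x + 17 (mod 26).
Applying it to giant: g(6)→15·6+17≡3=d; i(8)→15·8+17≡7=h; a(0)→15·0+17≡17=r; n(13)→15·13+17≡4=e; t(19)→15·19+17≡16=q (all mod 26).

dhreq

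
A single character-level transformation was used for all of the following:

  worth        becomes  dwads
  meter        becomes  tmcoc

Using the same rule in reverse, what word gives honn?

In worth: w→d is +7, o→w is +8, r→a is +9, t→d is +10 — the shift increases by 1 each position. Letter i (0-indexed) is shifted by i+7, so successive shifts are 7, 8, 9, ….
Decoding honn: h−7=a, o−8=g, n−9=e, n−10=d.

aged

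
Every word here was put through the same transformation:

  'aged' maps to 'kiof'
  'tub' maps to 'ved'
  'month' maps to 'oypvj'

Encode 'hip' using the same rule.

jsr

The shift depends on letter class: consonant g→i is +2, but vowel a→k is +10. The rule splits by letter class: vowels +10, consonants +2.
For hip: h(cons)+2=j, i(vowel)+10=s, p(cons)+2=r.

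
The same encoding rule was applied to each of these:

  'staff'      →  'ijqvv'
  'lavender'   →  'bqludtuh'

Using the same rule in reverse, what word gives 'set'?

Compare letters: s→i is +16, t→j is +16, a→q is +16 — a constant shift. This is a Caesar cipher with shift 16.
Undoing it on set: s−16=c, e−16=o, t−16=d.

cod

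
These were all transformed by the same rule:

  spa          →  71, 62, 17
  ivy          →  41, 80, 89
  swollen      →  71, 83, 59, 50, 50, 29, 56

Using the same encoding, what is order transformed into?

s(#19)→71 and p(#16)→62: differences scale by 3, so n = 3·pos + 14. Each letter becomes 3×(its alphabet position, a=1..z=26) + 14.
Applying it to order: o=15→59, r=18→68, d=4→26, e=5→29, r=18→68.

59, 68, 26, 29, 68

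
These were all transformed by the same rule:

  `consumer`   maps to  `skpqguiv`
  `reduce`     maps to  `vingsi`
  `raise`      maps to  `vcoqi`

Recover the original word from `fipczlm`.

penalty

Each letter's alphabet position (a=0..z=25) is mapped through 21·x+2 mod 26 — an affine cipher.
Undoing it on fipczlm: f(5)→5·(5−2)≡15=p; i(8)→5·(8−2)≡4=e; p(15)→5·(15−2)≡13=n; c(2)→5·(2−2)≡0=a; z(25)→5·(25−2)≡11=l; l(11)→5·(11−2)≡19=t; m(12)→5·(12−2)≡24=y (all mod 26).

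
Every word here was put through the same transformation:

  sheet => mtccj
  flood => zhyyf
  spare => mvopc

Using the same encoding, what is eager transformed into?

Each letter's alphabet position (a=0..z=25) is mapped through 23·x+14 mod 26 — an affine cipher.
On eager: e(4)→23·4+14≡2=c; a(0)→23·0+14≡14=o; g(6)→23·6+14≡22=w; e(4)→23·4+14≡2=c; r(17)→23·17+14≡15=p (all mod 26).

cowcp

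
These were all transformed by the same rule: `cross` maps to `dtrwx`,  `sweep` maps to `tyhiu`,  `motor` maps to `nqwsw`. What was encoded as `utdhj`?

Each letter shifts forward by (position + 1), i.e. 1, 2, 3, … — the shift grows by one for each successive letter.
Undoing it on utdhj: u−1=t, t−2=r, d−3=a, h−4=d, j−5=e.

trade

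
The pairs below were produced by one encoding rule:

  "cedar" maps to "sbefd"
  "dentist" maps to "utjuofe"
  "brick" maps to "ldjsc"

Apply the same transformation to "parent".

uofsbq

The output letters match the input read backwards, each shifted +1: cedar reversed is radec. The word is reversed, then every letter is shifted forward by 1.
For parent: reverse → tnerap; then shift: t+1=u, n+1=o, e+1=f, r+1=s, a+1=b, p+1=q.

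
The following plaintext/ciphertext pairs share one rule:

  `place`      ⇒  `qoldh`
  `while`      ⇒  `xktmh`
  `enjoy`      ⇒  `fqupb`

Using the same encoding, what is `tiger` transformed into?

Shifts by position in place: pos 0: p→q (+1), pos 1: l→o (+3), pos 2: a→l (+11), pos 3: c→d (+1), pos 4: e→h (+3) — repeating every 3. It's a Vigenère-style cipher with numeric key [1,3,11]: position i shifts by key[i mod 3].
Applying it to tiger: t+1=u, i+3=l, g+11=r, e+1=f, r+3=u.

ulrfu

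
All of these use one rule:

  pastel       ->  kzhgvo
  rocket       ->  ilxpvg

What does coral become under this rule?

Each pair mirrors across the alphabet (p↔k, a↔z, s↔h): positions sum to 25. Each letter is replaced by its mirror in the alphabet: a↔z, b↔y, c↔x, and so on (the Atbash cipher).
For coral: c↔x, o↔l, r↔i, a↔z, l↔o.

xlizo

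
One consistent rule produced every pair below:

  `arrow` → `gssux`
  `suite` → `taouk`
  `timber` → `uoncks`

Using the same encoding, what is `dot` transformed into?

Vowels shift forward by 6 and consonants shift forward by 1.
For dot: d(cons)+1=e, o(vowel)+6=u, t(cons)+1=u.

euu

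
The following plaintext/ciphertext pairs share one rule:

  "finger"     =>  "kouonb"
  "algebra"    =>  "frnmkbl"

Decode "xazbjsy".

In finger: f→k is +5, i→o is +6, n→u is +7, g→o is +8 — the shift increases by 1 each position. Letter i (0-indexed) is shifted by i+5, so successive shifts are 5, 6, 7, ….
Decoding xazbjsy: x−5=s, a−6=u, z−7=s, b−8=t, j−9=a, s−10=i, y−11=n.

sustain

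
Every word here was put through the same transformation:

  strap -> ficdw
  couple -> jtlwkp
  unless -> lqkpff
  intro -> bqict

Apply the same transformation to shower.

fytrpc

s(18)→f(5) and t(19)→i(8) fit y≡3x+3 (mod 26); the inverse of 3 mod 26 is 9. Each letter's alphabet position (a=0..z=25) is mapped through 3·x+3 mod 26 — an affine cipher.
Applying it to shower: s(18)→3·18+3≡5=f; h(7)→3·7+3≡24=y; o(14)→3·14+3≡19=t; w(22)→3·22+3≡17=r; e(4)→3·4+3≡15=p; r(17)→3·17+3≡2=c (all mod 26).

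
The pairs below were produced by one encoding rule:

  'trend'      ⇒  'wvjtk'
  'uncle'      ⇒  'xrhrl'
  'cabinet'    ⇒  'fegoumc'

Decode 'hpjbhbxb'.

elevator

Letter i (0-indexed) is shifted by i+3, so successive shifts are 3, 4, 5, ….
Undoing it on hpjbhbxb: h−3=e, p−4=l, j−5=e, b−6=v, h−7=a, b−8=t, x−9=o, b−10=r.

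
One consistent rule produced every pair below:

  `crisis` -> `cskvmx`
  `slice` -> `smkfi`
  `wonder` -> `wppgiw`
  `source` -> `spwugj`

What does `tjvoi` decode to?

title

Letter i (0-indexed) is shifted by i+0, so successive shifts are 0, 1, 2, ….
Decoding tjvoi: t−0=t, j−1=i, v−2=t, o−3=l, i−4=e.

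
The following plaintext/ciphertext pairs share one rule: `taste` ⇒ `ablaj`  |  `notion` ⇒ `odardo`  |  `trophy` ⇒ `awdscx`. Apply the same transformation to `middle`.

zruukj

Treating letters as 0–25, the rule is x ↦ 15x + 1 (mod 26).
Applying it to middle: m(12)→15·12+1≡25=z; i(8)→15·8+1≡17=r; d(3)→15·3+1≡20=u; d(3)→15·3+1≡20=u; l(11)→15·11+1≡10=k; e(4)→15·4+1≡9=j (all mod 26).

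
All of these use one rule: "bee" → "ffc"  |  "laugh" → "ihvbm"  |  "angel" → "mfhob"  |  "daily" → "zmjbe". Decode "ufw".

The output letters match the input read backwards, each shifted +1: bee reversed is eeb. Read the word backwards and shift each letter +1.
Decoding ufw: shift back: u−1=t, f−1=e, w−1=v → tev; then reverse → vet.

vet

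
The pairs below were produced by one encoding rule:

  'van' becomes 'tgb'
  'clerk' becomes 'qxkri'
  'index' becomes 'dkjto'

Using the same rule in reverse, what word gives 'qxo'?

irk

The output letters match the input read backwards, each shifted +6: van reversed is nav. Two steps: reverse the string, then apply a Caesar shift of +6.
Undoing it on qxo: shift back: q−6=k, x−6=r, o−6=i → kri; then reverse → irk.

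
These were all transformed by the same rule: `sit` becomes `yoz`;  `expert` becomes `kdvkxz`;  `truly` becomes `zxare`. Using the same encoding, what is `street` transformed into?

Compare letters: s→y is +6, i→o is +6, t→z is +6 — a constant shift. Each letter is shifted forward by 6 in the alphabet (a Caesar shift of +6).
Applying it to street: s+6=y, t+6=z, r+6=x, e+6=k, e+6=k, t+6=z.

yzxkkz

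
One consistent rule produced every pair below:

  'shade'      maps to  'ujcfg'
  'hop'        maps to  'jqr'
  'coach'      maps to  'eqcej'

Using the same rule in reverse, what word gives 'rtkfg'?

pride

Compare letters: s→u is +2, h→j is +2, a→c is +2 — a constant shift. Each letter is shifted forward by 2 in the alphabet (a Caesar shift of +2).
Undoing it on rtkfg: r−2=p, t−2=r, k−2=i, f−2=d, g−2=e.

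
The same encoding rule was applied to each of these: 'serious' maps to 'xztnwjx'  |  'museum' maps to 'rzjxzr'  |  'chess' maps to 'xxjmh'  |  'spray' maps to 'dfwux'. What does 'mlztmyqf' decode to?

The output letters match the input read backwards, each shifted +5: serious reversed is suoires. Two steps: reverse the string, then apply a Caesar shift of +5.
Undoing it on mlztmyqf: shift back: m−5=h, l−5=g, z−5=u, t−5=o, m−5=h, y−5=t, q−5=l, f−5=a → hguohtla; then reverse → although.

although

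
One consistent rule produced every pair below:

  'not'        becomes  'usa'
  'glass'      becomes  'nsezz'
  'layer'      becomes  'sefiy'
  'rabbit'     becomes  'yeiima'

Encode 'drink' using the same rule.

The shift depends on letter class: consonant n→u is +7, but vowel o→s is +4. Two shifts are in play — +4 for a/e/i/o/u, +7 for every other letter.
Applying it to drink: d(cons)+7=k, r(cons)+7=y, i(vowel)+4=m, n(cons)+7=u, k(cons)+7=r.

kymur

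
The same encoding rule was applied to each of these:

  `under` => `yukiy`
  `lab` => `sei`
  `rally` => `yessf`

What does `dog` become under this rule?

The shift depends on letter class: consonant n→u is +7, but vowel u→y is +4. Vowels shift forward by 4 and consonants shift forward by 7.
Applying it to dog: d(cons)+7=k, o(vowel)+4=s, g(cons)+7=n.

ksn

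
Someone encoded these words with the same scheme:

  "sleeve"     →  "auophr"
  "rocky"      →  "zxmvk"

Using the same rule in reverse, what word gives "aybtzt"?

spring

In sleeve: s→a is +8, l→u is +9, e→o is +10, e→p is +11 — the shift increases by 1 each position. Letter i (0-indexed) is shifted by i+8, so successive shifts are 8, 9, 10, ….
Undoing it on aybtzt: a−8=s, y−9=p, b−10=r, t−11=i, z−12=n, t−13=g.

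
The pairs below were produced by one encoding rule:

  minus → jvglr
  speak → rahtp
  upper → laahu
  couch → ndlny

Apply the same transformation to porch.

m(12)→j(9) and i(8)→v(21) fit y≡23x+19 (mod 26); the inverse of 23 mod 26 is 17. Each letter's alphabet position (a=0..z=25) is mapped through 23·x+19 mod 26 — an affine cipher.
For porch: p(15)→23·15+19≡0=a; o(14)→23·14+19≡3=d; r(17)→23·17+19≡20=u; c(2)→23·2+19≡13=n; h(7)→23·7+19≡24=y (all mod 26).

aduny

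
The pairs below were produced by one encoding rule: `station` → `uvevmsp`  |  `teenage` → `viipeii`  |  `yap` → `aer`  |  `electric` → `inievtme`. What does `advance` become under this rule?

efxepei

Two shifts are in play — +4 for a/e/i/o/u, +2 for every other letter.
For advance: a(vowel)+4=e, d(cons)+2=f, v(cons)+2=x, a(vowel)+4=e, n(cons)+2=p, c(cons)+2=e, e(vowel)+4=i.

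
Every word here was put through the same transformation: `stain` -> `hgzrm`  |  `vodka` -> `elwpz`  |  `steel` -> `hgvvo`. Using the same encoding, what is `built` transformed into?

Each pair mirrors across the alphabet (s↔h, t↔g, a↔z): positions sum to 25. Letters are reflected about the middle of the alphabet (position → 25−position): Atbash.
For built: b↔y, u↔f, i↔r, l↔o, t↔g.

yfrog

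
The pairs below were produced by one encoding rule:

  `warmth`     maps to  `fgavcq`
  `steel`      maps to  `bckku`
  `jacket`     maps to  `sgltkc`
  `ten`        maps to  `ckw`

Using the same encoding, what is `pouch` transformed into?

The shift depends on letter class: consonant w→f is +9, but vowel a→g is +6. Vowels shift forward by 6 and consonants shift forward by 9.
Applying it to pouch: p(cons)+9=y, o(vowel)+6=u, u(vowel)+6=a, c(cons)+9=l, h(cons)+9=q.

yualq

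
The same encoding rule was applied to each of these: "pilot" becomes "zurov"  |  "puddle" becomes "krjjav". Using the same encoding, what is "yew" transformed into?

cke

The output letters match the input read backwards, each shifted +6: pilot reversed is tolip. The word is reversed, then every letter is shifted forward by 6.
Applying it to yew: reverse → wey; then shift: w+6=c, e+6=k, y+6=e.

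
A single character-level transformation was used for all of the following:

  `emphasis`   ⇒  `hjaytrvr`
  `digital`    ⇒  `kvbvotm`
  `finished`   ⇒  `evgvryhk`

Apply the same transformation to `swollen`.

e(4)→h(7) and m(12)→j(9) fit y≡23x+19 (mod 26); the inverse of 23 mod 26 is 17. Each letter's alphabet position (a=0..z=25) is mapped through 23·x+19 mod 26 — an affine cipher.
Applying it to swollen: s(18)→23·18+19≡17=r; w(22)→23·22+19≡5=f; o(14)→23·14+19≡3=d; l(11)→23·11+19≡12=m; l(11)→23·11+19≡12=m; e(4)→23·4+19≡7=h; n(13)→23·13+19≡6=g (all mod 26).

rfdmmhg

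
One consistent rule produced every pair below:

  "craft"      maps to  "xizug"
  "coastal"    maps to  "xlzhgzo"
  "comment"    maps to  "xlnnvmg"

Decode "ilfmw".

round

Each pair mirrors across the alphabet (c↔x, r↔i, a↔z): positions sum to 25. Each letter is replaced by its mirror in the alphabet: a↔z, b↔y, c↔x, and so on (the Atbash cipher).
Decoding ilfmw: i↔r, l↔o, f↔u, m↔n, w↔d.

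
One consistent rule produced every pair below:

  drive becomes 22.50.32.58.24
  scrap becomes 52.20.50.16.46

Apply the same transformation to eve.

d(#4)→22 and r(#18)→50: differences scale by 2, so n = 2·pos + 14. With a=1..z=26, the number is 2·pos + 14.
On eve: e=5→24, v=22→58, e=5→24.

24.58.24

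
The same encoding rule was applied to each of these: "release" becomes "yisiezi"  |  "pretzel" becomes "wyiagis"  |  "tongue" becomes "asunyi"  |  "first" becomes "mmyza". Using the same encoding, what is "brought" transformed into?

The shift depends on letter class: consonant r→y is +7, but vowel e→i is +4. Two shifts are in play — +4 for a/e/i/o/u, +7 for every other letter.
For brought: b(cons)+7=i, r(cons)+7=y, o(vowel)+4=s, u(vowel)+4=y, g(cons)+7=n, h(cons)+7=o, t(cons)+7=a.

iysynoa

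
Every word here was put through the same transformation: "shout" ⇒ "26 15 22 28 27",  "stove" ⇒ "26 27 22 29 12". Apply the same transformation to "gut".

14 28 27

s is letter #19 and maps to 26: an offset of 7. The number is (letter's place in the alphabet, a=1) + 7.
For gut: g=7→14, u=21→28, t=20→27.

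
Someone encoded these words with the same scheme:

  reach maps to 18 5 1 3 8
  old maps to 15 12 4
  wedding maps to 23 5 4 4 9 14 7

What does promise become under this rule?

r is letter #18 and maps to 18: an offset of 0. Each letter is replaced by its alphabet position (a=1, b=2, …, z=26).
On promise: p=16→16, r=18→18, o=15→15, m=13→13, i=9→9, s=19→19, e=5→5.

16 18 15 13 9 19 5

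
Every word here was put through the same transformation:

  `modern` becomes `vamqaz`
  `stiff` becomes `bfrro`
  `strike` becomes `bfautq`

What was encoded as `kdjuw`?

Shifts by position in modern: pos 0: m→v (+9), pos 1: o→a (+12), pos 2: d→m (+9), pos 3: e→q (+12) — repeating every 2. It's a Vigenère-style cipher with numeric key [9,12]: position i shifts by key[i mod 2].
Undoing it on kdjuw: k−9=b, d−12=r, j−9=a, u−12=i, w−9=n.

brain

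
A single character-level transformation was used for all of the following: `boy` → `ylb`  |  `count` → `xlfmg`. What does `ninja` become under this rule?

mrmqz

Each pair mirrors across the alphabet (b↔y, o↔l, y↔b): positions sum to 25. Each letter is replaced by its mirror in the alphabet: a↔z, b↔y, c↔x, and so on (the Atbash cipher).
Applying it to ninja: n↔m, i↔r, n↔m, j↔q, a↔z.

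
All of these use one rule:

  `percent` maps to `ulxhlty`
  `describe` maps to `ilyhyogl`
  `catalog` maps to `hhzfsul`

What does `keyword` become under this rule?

plebvxi

Shifts by position in percent: pos 0: p→u (+5), pos 1: e→l (+7), pos 2: r→x (+6), pos 3: c→h (+5), pos 4: e→l (+7), pos 5: n→t (+6) — repeating every 3. A repeating key of period 3 is used — shifts +5, +7, +6 over and over.
On keyword: k+5=p, e+7=l, y+6=e, w+5=b, o+7=v, r+6=x, d+5=i.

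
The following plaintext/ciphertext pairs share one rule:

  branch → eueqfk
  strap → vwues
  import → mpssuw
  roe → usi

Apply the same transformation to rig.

umj

Two shifts are in play — +4 for a/e/i/o/u, +3 for every other letter.
On rig: r(cons)+3=u, i(vowel)+4=m, g(cons)+3=j.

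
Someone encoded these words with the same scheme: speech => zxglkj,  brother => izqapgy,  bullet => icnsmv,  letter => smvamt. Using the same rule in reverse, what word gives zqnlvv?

silent

Shifts by position in speech: pos 0: s→z (+7), pos 1: p→x (+8), pos 2: e→g (+2), pos 3: e→l (+7), pos 4: c→k (+8), pos 5: h→j (+2) — repeating every 3. A repeating key of period 3 is used — shifts +7, +8, +2 over and over.
Reversing it on zqnlvv: z−7=s, q−8=i, n−2=l, l−7=e, v−8=n, v−2=t.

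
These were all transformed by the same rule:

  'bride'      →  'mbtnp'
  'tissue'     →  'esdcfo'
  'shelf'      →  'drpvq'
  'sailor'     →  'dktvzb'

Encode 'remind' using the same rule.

coxsyn

Shifts by position in bride: pos 0: b→m (+11), pos 1: r→b (+10), pos 2: i→t (+11), pos 3: d→n (+10) — repeating every 2. The shifts repeat in a cycle of length 2: positions 0,1,… shift by +11, +10, then the pattern repeats.
On remind: r+11=c, e+10=o, m+11=x, i+10=s, n+11=y, d+10=n.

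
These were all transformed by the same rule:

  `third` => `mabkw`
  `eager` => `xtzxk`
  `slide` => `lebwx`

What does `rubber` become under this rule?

knuuxk

Each letter is shifted forward by 19 in the alphabet (a Caesar shift of +19).
For rubber: r+19=k, u+19=n, b+19=u, b+19=u, e+19=x, r+19=k.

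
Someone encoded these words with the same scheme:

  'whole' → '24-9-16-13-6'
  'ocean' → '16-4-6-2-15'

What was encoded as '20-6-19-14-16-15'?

sermon

Letters become their 1-based position plus 1 (so a→2, b→3, …).
Undoing it on 20-6-19-14-16-15: 20→(20−1)÷1=19=s, 6→(6−1)÷1=5=e, 19→(19−1)÷1=18=r, 14→(14−1)÷1=13=m, 16→(16−1)÷1=15=o, 15→(15−1)÷1=14=n.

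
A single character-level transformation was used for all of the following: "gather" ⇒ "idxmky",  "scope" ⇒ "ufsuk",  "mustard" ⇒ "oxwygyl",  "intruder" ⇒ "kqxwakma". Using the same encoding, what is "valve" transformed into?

In gather: g→i is +2, a→d is +3, t→x is +4, h→m is +5 — the shift increases by 1 each position. Letter i (0-indexed) is shifted by i+2, so successive shifts are 2, 3, 4, ….
For valve: v+2=x, a+3=d, l+4=p, v+5=a, e+6=k.

xdpak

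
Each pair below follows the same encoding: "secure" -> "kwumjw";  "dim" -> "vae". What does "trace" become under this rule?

ljsuw

Compare letters: s→k is +18, e→w is +18, c→u is +18 — a constant shift. This is a Caesar cipher with shift 18.
For trace: t+18=l, r+18=j, a+18=s, c+18=u, e+18=w.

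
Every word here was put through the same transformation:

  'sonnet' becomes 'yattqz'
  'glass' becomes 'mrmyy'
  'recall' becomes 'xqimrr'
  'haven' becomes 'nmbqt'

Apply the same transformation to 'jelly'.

pqrre

The shift depends on letter class: consonant s→y is +6, but vowel o→a is +12. The rule splits by letter class: vowels +12, consonants +6.
For jelly: j(cons)+6=p, e(vowel)+12=q, l(cons)+6=r, l(cons)+6=r, y(cons)+6=e.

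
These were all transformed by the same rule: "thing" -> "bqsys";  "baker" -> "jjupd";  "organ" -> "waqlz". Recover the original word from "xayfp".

proud

In thing: t→b is +8, h→q is +9, i→s is +10, n→y is +11 — the shift increases by 1 each position. Each letter shifts forward by (position + 8), i.e. 8, 9, 10, … — the shift grows by one for each successive letter.
Decoding xayfp: x−8=p, a−9=r, y−10=o, f−11=u, p−12=d.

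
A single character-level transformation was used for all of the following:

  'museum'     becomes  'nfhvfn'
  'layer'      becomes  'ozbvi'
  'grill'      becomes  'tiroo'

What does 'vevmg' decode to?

Each pair mirrors across the alphabet (m↔n, u↔f, s↔h): positions sum to 25. This is the alphabet-reversal cipher (Atbash): a becomes z, b becomes y, etc.
Reversing it on vevmg: v↔e, e↔v, v↔e, m↔n, g↔t.

event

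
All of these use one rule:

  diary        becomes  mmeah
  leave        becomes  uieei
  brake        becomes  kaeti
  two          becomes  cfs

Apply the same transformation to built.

The shift depends on letter class: consonant d→m is +9, but vowel i→m is +4. Vowels shift forward by 4 and consonants shift forward by 9.
Applying it to built: b(cons)+9=k, u(vowel)+4=y, i(vowel)+4=m, l(cons)+9=u, t(cons)+9=c.

kymuc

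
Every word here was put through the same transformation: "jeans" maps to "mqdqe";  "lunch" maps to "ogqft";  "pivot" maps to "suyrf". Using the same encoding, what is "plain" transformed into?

Shifts by position in jeans: pos 0: j→m (+3), pos 1: e→q (+12), pos 2: a→d (+3), pos 3: n→q (+3), pos 4: s→e (+12) — repeating every 3. A repeating key of period 3 is used — shifts +3, +12, +3 over and over.
On plain: p+3=s, l+12=x, a+3=d, i+3=l, n+12=z.

sxdlz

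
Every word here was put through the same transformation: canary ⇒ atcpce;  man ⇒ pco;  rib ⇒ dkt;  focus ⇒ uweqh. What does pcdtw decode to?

The output letters match the input read backwards, each shifted +2: canary reversed is yranac. Two steps: reverse the string, then apply a Caesar shift of +2.
Reversing it on pcdtw: shift back: p−2=n, c−2=a, d−2=b, t−2=r, w−2=u → nabru; then reverse → urban.

urban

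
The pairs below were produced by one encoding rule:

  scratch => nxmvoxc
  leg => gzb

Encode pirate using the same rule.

kdmvoz

Compare letters: s→n is +21, c→x is +21, r→m is +21 — a constant shift. It's a constant shift of +21 (ROT21).
Applying it to pirate: p+21=k, i+21=d, r+21=m, a+21=v, t+21=o, e+21=z.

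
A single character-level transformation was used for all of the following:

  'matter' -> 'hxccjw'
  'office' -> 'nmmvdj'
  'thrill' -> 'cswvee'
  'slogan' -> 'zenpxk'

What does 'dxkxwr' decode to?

canary

m(12)→h(7) and a(0)→x(23) fit y≡3x+23 (mod 26); the inverse of 3 mod 26 is 9. This is an affine cipher: with a=0,…,z=25, each position x becomes (3x+23) mod 26.
Decoding dxkxwr: d(3)→9·(3−23)≡2=c; x(23)→9·(23−23)≡0=a; k(10)→9·(10−23)≡13=n; x(23)→9·(23−23)≡0=a; w(22)→9·(22−23)≡17=r; r(17)→9·(17−23)≡24=y (all mod 26).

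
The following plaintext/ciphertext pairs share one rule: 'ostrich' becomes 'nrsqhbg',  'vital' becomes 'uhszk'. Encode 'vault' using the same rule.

Compare letters: o→n is +25, s→r is +25, t→s is +25 — a constant shift. Each letter is shifted forward by 25 in the alphabet (a Caesar shift of +25).
For vault: v+25=u, a+25=z, u+25=t, l+25=k, t+25=s.

uztks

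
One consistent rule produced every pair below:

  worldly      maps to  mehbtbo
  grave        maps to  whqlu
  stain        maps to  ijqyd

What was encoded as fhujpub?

pretzel

Compare letters: w→m is +16, o→e is +16, r→h is +16 — a constant shift. It's a constant shift of +16 (ROT16).
Undoing it on fhujpub: f−16=p, h−16=r, u−16=e, j−16=t, p−16=z, u−16=e, b−16=l.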